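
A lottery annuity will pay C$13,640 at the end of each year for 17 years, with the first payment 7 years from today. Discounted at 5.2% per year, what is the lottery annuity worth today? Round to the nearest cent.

PV at t=6 (ordinary 17-year annuity): 13640 × a(17|0.052) = 13640 × 11.107533 = 151,506.7510
Discount back 6 years: 151,506.7510 × (1+0.052)^(−6) = 151,506.7510 × 0.737744 = 111,773.1644

C$111,773.16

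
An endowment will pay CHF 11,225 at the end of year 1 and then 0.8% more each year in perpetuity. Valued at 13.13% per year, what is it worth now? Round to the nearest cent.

PV = PMT / (i − g) = 11225 / (0.1313 − 0.008) = 11225 / 0.123300 = 91,038.1184

CHF 91,038.12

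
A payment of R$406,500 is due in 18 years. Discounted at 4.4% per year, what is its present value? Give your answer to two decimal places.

PV = FV·(1+i)^(−n) = 406,500 × 0.460671 = 187,262.8264

R$187,262.83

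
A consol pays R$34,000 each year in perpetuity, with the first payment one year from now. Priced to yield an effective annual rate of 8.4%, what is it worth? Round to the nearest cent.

PV = C/r = 34000/0.084 = 404,761.9048

R$404,761.90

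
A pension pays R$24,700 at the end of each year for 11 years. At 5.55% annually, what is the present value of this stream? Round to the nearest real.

PV = PMT · [1 − (1+i)^(−n)] / i = 24700 · 8.071607 = 199,368.6923

R$199,369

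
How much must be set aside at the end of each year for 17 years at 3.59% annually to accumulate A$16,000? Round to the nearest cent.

PMT = 16000 / ( [(1+0.0359)^17 − 1] / 0.0359 ) = 16000 / 22.879969 = 699.3016

A$699.30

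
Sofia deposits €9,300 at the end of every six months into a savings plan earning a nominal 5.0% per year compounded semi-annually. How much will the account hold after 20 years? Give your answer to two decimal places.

€626,843.75

i = 0.05/2 = 0.025 per half-year; n = 20·2 = 40.
Accumulation factor s(40|0.025) = 67.402554; FV = 9300 × 67.402554 = 626,843.7479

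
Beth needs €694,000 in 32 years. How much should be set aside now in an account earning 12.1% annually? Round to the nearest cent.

€17,946.50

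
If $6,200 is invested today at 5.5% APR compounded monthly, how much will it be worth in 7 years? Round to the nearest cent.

$9,103.60

i = 0.055/12 = 0.00458333 per month; n = 7·12 = 84.
FV = 6,200 × (1 + 0.00458333)^84 = 9,103.5977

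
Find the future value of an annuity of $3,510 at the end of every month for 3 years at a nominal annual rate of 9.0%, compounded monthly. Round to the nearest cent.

i = 0.09/12 = 0.0075 per month; n = 3·12 = 36.
FV = PMT · [(1+i)^n − 1] / i = 3510 · 41.152716 = 144,446.0336

$144,446.03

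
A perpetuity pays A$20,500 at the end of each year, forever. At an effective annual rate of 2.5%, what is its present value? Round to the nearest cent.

A$820,000.00

PV = C/r = 20500/0.025 = 820,000.0000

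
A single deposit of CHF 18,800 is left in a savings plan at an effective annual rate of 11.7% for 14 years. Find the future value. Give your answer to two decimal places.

18,800 × (1+0.117)^14 = 18,800 × 4.707002 = 88,491.6459

CHF 88,491.65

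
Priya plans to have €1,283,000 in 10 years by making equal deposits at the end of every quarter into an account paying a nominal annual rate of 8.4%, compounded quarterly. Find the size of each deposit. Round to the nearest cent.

€20,784.45

Periodic rate i = 0.084/4 = 0.021; n = 10 × 4 = 40 periods.
FV-annuity factor = 61.728838; PMT = 1.283e+06 / 61.728838 = 20,784.4510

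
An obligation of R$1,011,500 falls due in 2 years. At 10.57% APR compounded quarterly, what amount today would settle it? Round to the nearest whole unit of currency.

Periodic rate i = 0.1057/4 = 0.026425; n = 2 × 4 = 8 periods.
Discount factor = (1+0.026425)^(−8) = 0.811675; PV = 1,011,500 × 0.811675 = 821,009.3752

R$821,009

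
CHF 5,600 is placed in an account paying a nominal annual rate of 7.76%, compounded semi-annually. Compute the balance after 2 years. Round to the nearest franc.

With 2 periods per year: i = 0.0388, n = 4.
5,600 × (1+0.0388)^4 = 5,600 × 1.164469 = 6,521.0239

CHF 6,521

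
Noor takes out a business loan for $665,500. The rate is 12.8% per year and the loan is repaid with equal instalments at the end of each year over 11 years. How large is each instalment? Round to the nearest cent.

PMT = 665500 / ( [1 − (1+0.128)^(−11)] / 0.128 ) = 665500 / 5.735723 = 116,027.2276

$116,027.23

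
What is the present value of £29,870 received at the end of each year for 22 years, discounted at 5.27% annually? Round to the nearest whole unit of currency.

£383,679

PV = 29870 × [1 − (1+0.0527)^(−22)] / 0.0527 = 29870 × 12.844948 = 383,678.5983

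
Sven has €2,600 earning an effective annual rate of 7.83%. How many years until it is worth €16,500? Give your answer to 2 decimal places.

24.51 years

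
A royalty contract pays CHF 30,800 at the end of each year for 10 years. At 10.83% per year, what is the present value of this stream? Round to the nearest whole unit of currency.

PV = 30800 × [1 − (1+0.1083)^(−10)] / 0.1083 = 30800 × 5.931450 = 182,688.6474

CHF 182,689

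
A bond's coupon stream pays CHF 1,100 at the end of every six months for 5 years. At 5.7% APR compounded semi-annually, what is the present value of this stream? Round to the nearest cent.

CHF 9,455.46

i = 0.057/2 = 0.0285 per half-year; n = 5·2 = 10.
Annuity factor a(10|0.0285) = 8.595876; PV = 1100 × 8.595876 = 9,455.4635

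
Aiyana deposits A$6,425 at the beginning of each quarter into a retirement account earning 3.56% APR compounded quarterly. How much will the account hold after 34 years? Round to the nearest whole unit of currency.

Periodic rate i = 0.0356/4 = 0.0089; n = 34 × 4 = 136 periods.
Accumulation factor s(136|0.0089) × (1+i) = 264.911157; FV = 6425 × 264.911157 = 1,702,054.1851
Payments are at the start of each period, so multiply by (1+i).

A$1,702,054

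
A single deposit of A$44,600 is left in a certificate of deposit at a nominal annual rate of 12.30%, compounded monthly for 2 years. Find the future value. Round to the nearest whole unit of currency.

i = 0.123/12 = 0.01025 per month; n = 2·12 = 24.
44,600 × (1+0.01025)^24 = 44,600 × 1.277299 = 56,967.5415

A$56,968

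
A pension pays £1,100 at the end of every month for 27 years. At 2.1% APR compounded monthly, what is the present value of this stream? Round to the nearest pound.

£271,854

i = 0.021/12 = 0.00175 per month; n = 27·12 = 324.
Annuity factor a(324|0.00175) = 247.139589; PV = 1100 × 247.139589 = 271,853.5484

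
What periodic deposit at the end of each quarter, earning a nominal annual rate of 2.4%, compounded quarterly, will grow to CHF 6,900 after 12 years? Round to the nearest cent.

CHF 124.47

Periodic rate i = 0.024/4 = 0.006; n = 12 × 4 = 48 periods.
FV-annuity factor = 55.435003; PMT = 6900 / 55.435003 = 124.4701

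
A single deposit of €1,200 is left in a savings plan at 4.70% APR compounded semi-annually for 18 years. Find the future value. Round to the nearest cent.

Periodic rate i = 0.047/2 = 0.0235; n = 18 × 2 = 36 periods.
1,200 × (1+0.0235)^36 = 1,200 × 2.307610 = 2,769.1325

€2,769.13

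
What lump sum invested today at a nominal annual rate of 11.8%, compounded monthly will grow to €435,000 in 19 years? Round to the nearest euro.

€46,726

With 12 periods per year: i = 0.00983333, n = 228.
PV = 435,000 / (1 + 0.00983333)^228 = 435,000 / 9.309623 = 46,725.8462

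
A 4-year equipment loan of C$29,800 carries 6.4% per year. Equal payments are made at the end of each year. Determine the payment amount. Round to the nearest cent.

C$8,678.93

PMT = 29800 / ( [1 − (1+0.064)^(−4)] / 0.064 ) = 29800 / 3.433602 = 8,678.9328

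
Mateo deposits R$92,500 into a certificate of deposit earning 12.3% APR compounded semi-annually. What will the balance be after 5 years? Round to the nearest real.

Periodic rate i = 0.123/2 = 0.0615; n = 5 × 2 = 10 periods.
FV = PV·(1+i)^n = 92,500 × 1.816352 = 168,012.5478

R$168,013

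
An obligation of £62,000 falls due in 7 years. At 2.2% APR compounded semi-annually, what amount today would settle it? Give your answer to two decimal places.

£53,195.58

With 2 periods per year: i = 0.011, n = 14.
Discount factor = (1+0.011)^(−14) = 0.857993; PV = 62,000 × 0.857993 = 53,195.5754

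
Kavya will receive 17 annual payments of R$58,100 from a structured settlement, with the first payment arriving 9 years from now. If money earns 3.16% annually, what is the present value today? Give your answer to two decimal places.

R$588,796.00

Value one period before first payment (t=8): 58100 × [1 − (1+0.0316)^(−17)] / 0.0316 = 58100 × 12.998085 = 755,188.7614
Discount back 8 years: 755,188.7614 × (1+0.0316)^(−8) = 755,188.7614 × 0.779667 = 588,795.9994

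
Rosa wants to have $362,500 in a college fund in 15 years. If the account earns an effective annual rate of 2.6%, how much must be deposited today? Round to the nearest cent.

Discount factor = (1+0.026)^(−15) = 0.680440; PV = 362,500 × 0.680440 = 246,659.3594

$246,659.36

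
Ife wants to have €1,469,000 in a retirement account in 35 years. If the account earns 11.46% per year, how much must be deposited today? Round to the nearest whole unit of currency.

Discount factor = (1+0.1146)^(−35) = 0.022430; PV = 1,469,000 × 0.022430 = 32,950.0016

€32,950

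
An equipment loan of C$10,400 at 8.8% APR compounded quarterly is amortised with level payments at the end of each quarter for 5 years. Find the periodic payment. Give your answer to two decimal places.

C$648.37

With 4 periods per year: i = 0.022, n = 20.
Annuity-PV factor = 16.040185; PMT = 10400 / 16.040185 = 648.3716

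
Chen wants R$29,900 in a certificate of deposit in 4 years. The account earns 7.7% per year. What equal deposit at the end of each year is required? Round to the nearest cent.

R$6,664.92

PMT = 29900 / ( [(1+0.077)^4 − 1] / 0.077 ) = 29900 / 4.486173 = 6,664.9242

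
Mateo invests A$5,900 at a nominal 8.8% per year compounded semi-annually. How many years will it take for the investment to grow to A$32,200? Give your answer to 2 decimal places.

Periodic rate i = 0.088/2 = 0.044.
n = ln(32200/5900) / ln(1+0.044) = ln(5.45763) / 0.043059 = 39.4109 half-years
= 39.4109/2 years

19.71 years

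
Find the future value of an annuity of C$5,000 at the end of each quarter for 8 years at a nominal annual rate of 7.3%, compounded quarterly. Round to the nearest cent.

With 4 periods per year: i = 0.01825, n = 32.
FV = 5000 × [(1+0.01825)^32 − 1] / 0.01825 = 5000 × 42.946874 = 214,734.3704

C$214,734.37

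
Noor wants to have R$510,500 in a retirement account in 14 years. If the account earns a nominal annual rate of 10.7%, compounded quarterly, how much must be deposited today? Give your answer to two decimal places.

i = 0.107/4 = 0.02675 per quarter; n = 14·4 = 56.
PV = FV·(1+i)^(−n) = 510,500 × 0.228022 = 116,405.0712

R$116,405.07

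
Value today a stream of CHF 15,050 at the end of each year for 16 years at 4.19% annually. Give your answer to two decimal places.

PV = 15050 × [1 − (1+0.0419)^(−16)] / 0.0419 = 15050 × 11.490660 = 172,934.4326

CHF 172,934.43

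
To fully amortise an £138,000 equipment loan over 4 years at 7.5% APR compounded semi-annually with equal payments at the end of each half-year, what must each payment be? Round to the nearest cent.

i = 0.075/2 = 0.0375 per half-year; n = 4·2 = 8.
PMT = 138000 / ( [1 − (1+0.0375)^(−8)] / 0.0375 ) = 138000 / 6.802796 = 20,285.7780

£20,285.78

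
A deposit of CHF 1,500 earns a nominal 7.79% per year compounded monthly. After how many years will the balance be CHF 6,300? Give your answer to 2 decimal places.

Periodic rate i = 0.0779/12 = 0.00649167.
(1+i)^n = 6300/1500 = 4.20000, so n = ln 4.20000 / ln 1.00649 = 221.7824 months
= 221.7824/12 years

18.48 years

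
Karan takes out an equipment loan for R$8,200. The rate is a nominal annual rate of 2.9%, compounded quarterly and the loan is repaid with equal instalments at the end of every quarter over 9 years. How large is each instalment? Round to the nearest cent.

i = 0.029/4 = 0.00725 per quarter; n = 9·4 = 36.
Annuity-PV factor = 31.585305; PMT = 8200 / 31.585305 = 259.6144

R$259.61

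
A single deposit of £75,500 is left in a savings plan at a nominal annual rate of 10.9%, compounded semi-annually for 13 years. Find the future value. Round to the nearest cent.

i = 0.109/2 = 0.0545 per half-year; n = 13·2 = 26.
75,500 × (1+0.0545)^26 = 75,500 × 3.973847 = 300,025.4789

£300,025.48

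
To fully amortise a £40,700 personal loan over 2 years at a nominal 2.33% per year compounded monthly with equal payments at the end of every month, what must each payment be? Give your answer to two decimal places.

£1,737.30

With 12 periods per year: i = 0.00194167, n = 24.
PMT = 40700 / ( [1 − (1+0.00194167)^(−24)] / 0.00194167 ) = 40700 / 23.427175 = 1,737.2987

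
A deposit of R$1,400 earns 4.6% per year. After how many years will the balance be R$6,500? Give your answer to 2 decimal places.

34.14 years

n = ln(6500/1400) / ln(1+0.046) = ln(4.64286) / 0.044973 = 34.1386 years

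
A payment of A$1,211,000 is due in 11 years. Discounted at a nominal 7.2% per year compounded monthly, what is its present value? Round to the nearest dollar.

A$549,808

Periodic rate i = 0.072/12 = 0.006; n = 11 × 12 = 132 periods.
Discount factor = (1+0.006)^(−132) = 0.454011; PV = 1,211,000 × 0.454011 = 549,807.5358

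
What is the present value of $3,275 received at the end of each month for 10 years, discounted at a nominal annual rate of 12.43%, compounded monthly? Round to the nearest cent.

With 12 periods per year: i = 0.0103583, n = 120.
PV = PMT · [1 − (1+i)^(−n)] / i = 3275 · 68.508325 = 224,364.7630

$224,364.76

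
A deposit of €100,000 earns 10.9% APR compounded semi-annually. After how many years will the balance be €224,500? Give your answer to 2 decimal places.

7.62 years

Periodic rate i = 0.109/2 = 0.0545.
n = ln(224500/100000) / ln(1+0.0545) = ln(2.24500) / 0.053067 = 15.2394 half-years
= 15.2394/2 years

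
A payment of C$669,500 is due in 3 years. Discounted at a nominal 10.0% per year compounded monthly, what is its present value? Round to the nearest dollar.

C$496,595

Periodic rate i = 0.1/12 = 0.00833333; n = 3 × 12 = 36 periods.
PV = FV·(1+i)^(−n) = 669,500 × 0.741740 = 496,594.7315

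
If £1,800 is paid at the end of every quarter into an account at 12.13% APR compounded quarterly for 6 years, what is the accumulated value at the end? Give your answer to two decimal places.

£62,220.59

With 4 periods per year: i = 0.030325, n = 24.
FV = 1800 × [(1+0.030325)^24 − 1] / 0.030325 = 1800 × 34.566993 = 62,220.5878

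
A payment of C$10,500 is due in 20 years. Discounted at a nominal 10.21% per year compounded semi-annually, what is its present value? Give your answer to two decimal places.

C$1,433.03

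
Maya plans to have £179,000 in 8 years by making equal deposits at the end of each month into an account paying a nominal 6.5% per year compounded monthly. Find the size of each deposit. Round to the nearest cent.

i = 0.065/12 = 0.00541667 per month; n = 8·12 = 96.
FV-annuity factor = 125.477348; PMT = 179000 / 125.477348 = 1,426.5523

£1,426.55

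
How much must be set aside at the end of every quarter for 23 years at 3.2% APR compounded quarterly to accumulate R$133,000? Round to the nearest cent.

Periodic rate i = 0.032/4 = 0.008; n = 23 × 4 = 92 periods.
FV-annuity factor = 135.183030; PMT = 133000 / 135.183030 = 983.8513

R$983.85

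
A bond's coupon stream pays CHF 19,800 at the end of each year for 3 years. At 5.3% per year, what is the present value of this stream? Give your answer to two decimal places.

PV = 19800 × [1 − (1+0.053)^(−3)] / 0.053 = 19800 × 2.708012 = 53,618.6294

CHF 53,618.63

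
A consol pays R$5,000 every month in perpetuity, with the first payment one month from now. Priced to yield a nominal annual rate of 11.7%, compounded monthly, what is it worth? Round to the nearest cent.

Periodic rate i = 0.117/12 = 0.00975.
PV = C/r = 5000/0.00975 = 512,820.5128

R$512,820.51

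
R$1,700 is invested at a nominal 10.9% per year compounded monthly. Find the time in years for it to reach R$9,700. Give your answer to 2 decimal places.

Periodic rate i = 0.109/12 = 0.00908333.
(1+i)^n = 9700/1700 = 5.70588, so n = ln 5.70588 / ln 1.00908 = 192.5939 months
= 192.5939/12 years

16.05 years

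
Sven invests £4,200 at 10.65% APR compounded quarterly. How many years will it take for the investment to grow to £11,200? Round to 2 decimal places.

Periodic rate i = 0.1065/4 = 0.026625.
(1+i)^n = 11200/4200 = 2.66667, so n = ln 2.66667 / ln 1.02662 = 37.3269 quarters
= 37.3269/4 years

9.33 years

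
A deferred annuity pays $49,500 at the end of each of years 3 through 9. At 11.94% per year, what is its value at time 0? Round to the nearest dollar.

Value one period before first payment (t=2): 49500 × [1 − (1+0.1194)^(−7)] / 0.1194 = 49500 × 4.572453 = 226,336.4012
Discount back 2 years: 226,336.4012 × (1+0.1194)^(−2) = 226,336.4012 × 0.798049 = 180,627.4709

$180,627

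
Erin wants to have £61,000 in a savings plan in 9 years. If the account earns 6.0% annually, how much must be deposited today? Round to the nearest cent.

£36,105.81

PV = 61,000 / (1 + 0.06)^9 = 61,000 / 1.689479 = 36,105.8063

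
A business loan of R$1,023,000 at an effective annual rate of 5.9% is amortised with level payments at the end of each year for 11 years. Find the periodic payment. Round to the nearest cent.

R$129,046.61

Annuity-PV factor = 7.927368; PMT = 1.023e+06 / 7.927368 = 129,046.6061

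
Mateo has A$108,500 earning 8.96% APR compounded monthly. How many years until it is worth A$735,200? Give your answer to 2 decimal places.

21.43 years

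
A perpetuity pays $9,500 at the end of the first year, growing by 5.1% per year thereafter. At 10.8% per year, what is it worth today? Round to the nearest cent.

$166,666.67

PV = D₁/(r − g) = 9500/(0.108 − 0.051) = 166,666.6667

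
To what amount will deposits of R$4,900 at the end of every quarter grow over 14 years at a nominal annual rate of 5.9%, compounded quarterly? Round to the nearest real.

With 4 periods per year: i = 0.01475, n = 56.
FV = PMT · [(1+i)^n − 1] / i = 4900 · 86.130579 = 422,039.8374

R$422,040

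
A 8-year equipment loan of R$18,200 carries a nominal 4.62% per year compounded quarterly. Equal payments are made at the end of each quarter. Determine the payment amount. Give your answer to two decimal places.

R$683.56

i = 0.0462/4 = 0.01155 per quarter; n = 8·4 = 32.
Annuity-PV factor = 26.625464; PMT = 18200 / 26.625464 = 683.5562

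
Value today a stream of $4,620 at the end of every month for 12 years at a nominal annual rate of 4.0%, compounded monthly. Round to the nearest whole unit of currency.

$527,681

Periodic rate i = 0.04/12 = 0.00333333; n = 12 × 12 = 144 periods.
PV = 4620 × [1 − (1+0.00333333)^(−144)] / 0.00333333 = 4620 × 114.216744 = 527,681.3595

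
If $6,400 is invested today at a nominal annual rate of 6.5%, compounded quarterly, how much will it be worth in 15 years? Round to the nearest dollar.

$16,835

Periodic rate i = 0.065/4 = 0.01625; n = 15 × 4 = 60 periods.
FV = PV·(1+i)^n = 6,400 × 2.630471 = 16,835.0143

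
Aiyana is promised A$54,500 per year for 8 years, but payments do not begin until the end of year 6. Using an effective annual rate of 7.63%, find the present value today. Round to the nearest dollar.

A$219,920

PV at t=5 (ordinary 8-year annuity): 54500 × a(8|0.0763) = 54500 × 5.828215 = 317,637.7387
Discount back 5 years: 317,637.7387 × (1+0.0763)^(−5) = 317,637.7387 × 0.692362 = 219,920.3379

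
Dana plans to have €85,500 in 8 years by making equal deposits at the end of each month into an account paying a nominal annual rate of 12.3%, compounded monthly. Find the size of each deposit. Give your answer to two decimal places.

With 12 periods per year: i = 0.01025, n = 96.
FV-annuity factor = 162.123872; PMT = 85500 / 162.123872 = 527.3745

€527.37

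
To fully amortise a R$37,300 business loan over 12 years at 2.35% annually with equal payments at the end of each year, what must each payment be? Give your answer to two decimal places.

R$3,603.32

PMT = 37300 / ( [1 − (1+0.0235)^(−12)] / 0.0235 ) = 37300 / 10.351553 = 3,603.3242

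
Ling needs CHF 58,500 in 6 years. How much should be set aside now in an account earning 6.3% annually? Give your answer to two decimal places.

CHF 40,546.77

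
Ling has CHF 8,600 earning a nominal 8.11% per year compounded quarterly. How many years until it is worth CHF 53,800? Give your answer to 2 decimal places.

22.84 years

Periodic rate i = 0.0811/4 = 0.020275.
(1+i)^n = 53800/8600 = 6.25581, so n = ln 6.25581 / ln 1.02028 = 91.3458 quarters
= 91.3458/4 years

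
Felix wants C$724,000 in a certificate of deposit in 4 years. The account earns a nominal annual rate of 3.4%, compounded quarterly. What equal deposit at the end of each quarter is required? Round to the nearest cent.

With 4 periods per year: i = 0.0085, n = 16.
FV-annuity factor = 17.061601; PMT = 724000 / 17.061601 = 42,434.4706

C$42,434.47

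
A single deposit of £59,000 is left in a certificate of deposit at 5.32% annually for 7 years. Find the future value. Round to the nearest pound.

£84,806

FV = PV·(1+i)^n = 59,000 × 1.437394 = 84,806.2705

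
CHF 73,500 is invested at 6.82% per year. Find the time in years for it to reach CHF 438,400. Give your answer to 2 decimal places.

27.07 years

n = ln(438400/73500) / ln(1+0.0682) = ln(5.96463) / 0.065975 = 27.0685 years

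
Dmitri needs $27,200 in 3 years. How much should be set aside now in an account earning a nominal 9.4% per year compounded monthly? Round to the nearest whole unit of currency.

$20,539

With 12 periods per year: i = 0.00783333, n = 36.
PV = FV·(1+i)^(−n) = 27,200 × 0.755103 = 20,538.7992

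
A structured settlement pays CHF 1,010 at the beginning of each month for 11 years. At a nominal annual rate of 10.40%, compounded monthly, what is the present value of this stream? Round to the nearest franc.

CHF 79,919

i = 0.104/12 = 0.00866667 per month; n = 11·12 = 132.
PV = PMT · [1 − (1+i)^(−n)] / i × (1+i) = 1010 · 79.128011 = 79,919.2910
(Beginning-of-period payments → annuity-due factor ×(1+i).)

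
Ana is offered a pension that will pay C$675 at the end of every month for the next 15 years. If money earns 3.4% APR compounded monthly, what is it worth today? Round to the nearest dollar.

With 12 periods per year: i = 0.00283333, n = 180.
PV = PMT · [1 − (1+i)^(−n)] / i = 675 · 140.848668 = 95,072.8506

C$95,073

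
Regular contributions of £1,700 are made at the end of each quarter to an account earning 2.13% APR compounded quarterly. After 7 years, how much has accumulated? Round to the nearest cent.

£51,185.16

Periodic rate i = 0.0213/4 = 0.005325; n = 7 × 4 = 28 periods.
Accumulation factor s(28|0.005325) = 30.108915; FV = 1700 × 30.108915 = 51,185.1560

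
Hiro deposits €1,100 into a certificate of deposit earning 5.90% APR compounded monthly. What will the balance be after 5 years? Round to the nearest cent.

With 12 periods per year: i = 0.00491667, n = 60.
FV = PV·(1+i)^n = 1,100 × 1.342156 = 1,476.3714

€1,476.37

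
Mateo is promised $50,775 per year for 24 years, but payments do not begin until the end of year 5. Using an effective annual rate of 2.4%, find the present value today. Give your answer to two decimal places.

$835,119.58

PV at t=4 (ordinary 24-year annuity): 50775 × a(24|0.024) = 50775 × 18.084169 = 918,223.6843
Discount back 4 years: 918,223.6843 × (1+0.024)^(−4) = 918,223.6843 × 0.909495 = 835,119.5759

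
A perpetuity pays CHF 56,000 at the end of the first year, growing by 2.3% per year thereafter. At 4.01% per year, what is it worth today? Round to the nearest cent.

PV = D₁/(r − g) = 56000/(0.0401 − 0.023) = 3,274,853.8012

CHF 3,274,853.80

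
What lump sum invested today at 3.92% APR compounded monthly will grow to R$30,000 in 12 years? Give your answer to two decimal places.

i = 0.0392/12 = 0.00326667 per month; n = 12·12 = 144.
PV = FV·(1+i)^(−n) = 30,000 × 0.625231 = 18,756.9440

R$18,756.94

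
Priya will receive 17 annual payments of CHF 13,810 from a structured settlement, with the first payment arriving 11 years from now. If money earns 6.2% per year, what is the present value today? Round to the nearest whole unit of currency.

PV at t=10 (ordinary 17-year annuity): 13810 × a(17|0.062) = 13810 × 10.328184 = 142,632.2172
Discount back 10 years: 142,632.2172 × (1+0.062)^(−10) = 142,632.2172 × 0.547968 = 78,157.8251

CHF 78,158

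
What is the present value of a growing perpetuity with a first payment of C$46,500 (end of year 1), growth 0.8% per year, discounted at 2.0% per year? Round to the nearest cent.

PV = D₁/(r − g) = 46500/(0.02 − 0.008) = 3,875,000.0000

C$3,875,000.00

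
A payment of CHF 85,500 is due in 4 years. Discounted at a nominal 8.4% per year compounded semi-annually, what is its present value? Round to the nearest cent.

CHF 61,521.14

With 2 periods per year: i = 0.042, n = 8.
Discount factor = (1+0.042)^(−8) = 0.719545; PV = 85,500 × 0.719545 = 61,521.1384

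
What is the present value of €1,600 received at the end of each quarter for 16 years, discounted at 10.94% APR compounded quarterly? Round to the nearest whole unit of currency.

€48,097

Periodic rate i = 0.1094/4 = 0.02735; n = 16 × 4 = 64 periods.
Annuity factor a(64|0.02735) = 30.060824; PV = 1600 × 30.060824 = 48,097.3191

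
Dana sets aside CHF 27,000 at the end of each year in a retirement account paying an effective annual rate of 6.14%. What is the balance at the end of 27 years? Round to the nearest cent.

Accumulation factor s(27|0.0614) = 65.102573; FV = 27000 × 65.102573 = 1,757,769.4827

CHF 1,757,769.48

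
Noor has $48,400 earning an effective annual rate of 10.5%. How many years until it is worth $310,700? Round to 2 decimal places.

(1+i)^n = 310700/48400 = 6.41942, so n = ln 6.41942 / ln 1.105 = 18.6221 years

18.62 years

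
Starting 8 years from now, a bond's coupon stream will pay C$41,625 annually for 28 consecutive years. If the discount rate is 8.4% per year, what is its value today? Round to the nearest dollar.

C$252,306

Value one period before first payment (t=7): 41625 × [1 − (1+0.084)^(−28)] / 0.084 = 41625 × 10.660531 = 443,744.6234
Discount back 7 years: 443,744.6234 × (1+0.084)^(−7) = 443,744.6234 × 0.568585 = 252,306.3196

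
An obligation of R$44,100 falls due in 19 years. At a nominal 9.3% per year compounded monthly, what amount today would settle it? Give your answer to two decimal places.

R$7,585.75

Periodic rate i = 0.093/12 = 0.00775; n = 19 × 12 = 228 periods.
Discount factor = (1+0.00775)^(−228) = 0.172013; PV = 44,100 × 0.172013 = 7,585.7519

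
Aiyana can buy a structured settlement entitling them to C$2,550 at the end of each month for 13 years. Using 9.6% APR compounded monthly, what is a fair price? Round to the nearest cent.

C$226,788.26

Periodic rate i = 0.096/12 = 0.008; n = 13 × 12 = 156 periods.
PV = PMT · [1 − (1+i)^(−n)] / i = 2550 · 88.936572 = 226,788.2591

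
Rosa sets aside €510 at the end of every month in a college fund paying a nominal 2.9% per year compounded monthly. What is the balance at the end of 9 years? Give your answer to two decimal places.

€62,850.07

Periodic rate i = 0.029/12 = 0.00241667; n = 9 × 12 = 108 periods.
FV = 510 × [(1+0.00241667)^108 − 1] / 0.00241667 = 510 × 123.235432 = 62,850.0701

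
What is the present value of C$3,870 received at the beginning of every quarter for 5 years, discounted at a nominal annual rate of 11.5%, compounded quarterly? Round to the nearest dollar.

C$59,921

Periodic rate i = 0.115/4 = 0.02875; n = 5 × 4 = 20 periods.
Annuity factor a(20|0.02875) × (1+i) = 15.483590; PV = 3870 × 15.483590 = 59,921.4949
(Beginning-of-period payments → annuity-due factor ×(1+i).)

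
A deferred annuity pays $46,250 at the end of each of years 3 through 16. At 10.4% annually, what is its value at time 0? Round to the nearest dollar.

$273,550

Value one period before first payment (t=2): 46250 × [1 − (1+0.104)^(−14)] / 0.104 = 46250 × 7.208808 = 333,407.3852
Discount back 2 years: 333,407.3852 × (1+0.104)^(−2) = 333,407.3852 × 0.820468 = 273,550.2202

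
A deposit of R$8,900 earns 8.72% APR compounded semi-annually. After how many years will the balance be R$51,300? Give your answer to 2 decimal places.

20.52 years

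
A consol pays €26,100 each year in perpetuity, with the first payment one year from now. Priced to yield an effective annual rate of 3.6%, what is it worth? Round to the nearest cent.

PV = PMT / i = 26100 / 0.036 = 725,000.0000

€725,000.00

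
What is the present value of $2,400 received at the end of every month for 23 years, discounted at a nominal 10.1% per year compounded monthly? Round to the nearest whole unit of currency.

$256,937

With 12 periods per year: i = 0.00841667, n = 276.
PV = 2400 × [1 − (1+0.00841667)^(−276)] / 0.00841667 = 2400 × 107.057067 = 256,936.9612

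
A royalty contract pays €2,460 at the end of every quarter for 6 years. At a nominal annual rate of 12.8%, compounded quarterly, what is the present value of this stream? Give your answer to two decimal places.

With 4 periods per year: i = 0.032, n = 24.
PV = 2460 × [1 − (1+0.032)^(−24)] / 0.032 = 2460 × 16.576379 = 40,777.8932

€40,777.89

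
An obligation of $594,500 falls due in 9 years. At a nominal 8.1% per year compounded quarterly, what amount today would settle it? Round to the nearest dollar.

Periodic rate i = 0.081/4 = 0.02025; n = 9 × 4 = 36 periods.
Discount factor = (1+0.02025)^(−36) = 0.485917; PV = 594,500 × 0.485917 = 288,877.7780

$288,878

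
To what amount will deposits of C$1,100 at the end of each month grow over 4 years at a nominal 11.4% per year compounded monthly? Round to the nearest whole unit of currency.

With 12 periods per year: i = 0.0095, n = 48.
FV = PMT · [(1+i)^n − 1] / i = 1100 · 60.458745 = 66,504.6198

C$66,505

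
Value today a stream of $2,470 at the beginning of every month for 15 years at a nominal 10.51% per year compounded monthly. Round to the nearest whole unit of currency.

$225,279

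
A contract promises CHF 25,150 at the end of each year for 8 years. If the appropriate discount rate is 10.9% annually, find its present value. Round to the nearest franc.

PV = 25150 × [1 − (1+0.109)^(−8)] / 0.109 = 25150 × 5.164527 = 129,887.8415

CHF 129,888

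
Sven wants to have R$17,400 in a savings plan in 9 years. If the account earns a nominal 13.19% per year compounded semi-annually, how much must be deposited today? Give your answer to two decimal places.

i = 0.1319/2 = 0.06595 per half-year; n = 9·2 = 18.
PV = 17,400 / (1 + 0.06595)^18 = 17,400 / 3.156916 = 5,511.7085

R$5,511.71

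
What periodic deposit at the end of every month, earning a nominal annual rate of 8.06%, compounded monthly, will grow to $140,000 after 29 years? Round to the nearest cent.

i = 0.0806/12 = 0.00671667 per month; n = 29·12 = 348.
PMT = 140000 / ( [(1+0.00671667)^348 − 1] / 0.00671667 ) = 140000 / 1380.696652 = 101.3981

$101.40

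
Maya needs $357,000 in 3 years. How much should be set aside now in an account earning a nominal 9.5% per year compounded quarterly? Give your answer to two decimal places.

i = 0.095/4 = 0.02375 per quarter; n = 3·4 = 12.
PV = FV·(1+i)^(−n) = 357,000 × 0.754524 = 269,365.0459

$269,365.05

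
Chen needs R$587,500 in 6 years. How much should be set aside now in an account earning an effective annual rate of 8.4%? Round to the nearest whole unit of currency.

R$362,103

Discount factor = (1+0.084)^(−6) = 0.616346; PV = 587,500 × 0.616346 = 362,103.0457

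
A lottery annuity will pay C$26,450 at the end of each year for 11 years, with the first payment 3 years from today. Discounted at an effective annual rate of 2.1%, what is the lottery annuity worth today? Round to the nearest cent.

C$246,916.38

PV at t=2 (ordinary 11-year annuity): 26450 × a(11|0.021) = 26450 × 9.731409 = 257,395.7589
Discount back 2 years: 257,395.7589 × (1+0.021)^(−2) = 257,395.7589 × 0.959287 = 246,916.3807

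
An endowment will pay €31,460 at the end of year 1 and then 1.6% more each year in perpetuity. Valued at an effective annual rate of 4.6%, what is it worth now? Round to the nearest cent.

€1,048,666.67

PV = D₁/(r − g) = 31460/(0.046 − 0.016) = 1,048,666.6667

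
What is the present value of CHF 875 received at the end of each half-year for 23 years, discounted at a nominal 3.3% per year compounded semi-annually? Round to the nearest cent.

CHF 28,050.76

Periodic rate i = 0.033/2 = 0.0165; n = 23 × 2 = 46 periods.
PV = PMT · [1 − (1+i)^(−n)] / i = 875 · 32.058011 = 28,050.7598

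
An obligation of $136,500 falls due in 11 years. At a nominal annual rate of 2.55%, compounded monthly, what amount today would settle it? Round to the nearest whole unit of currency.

$103,144

Periodic rate i = 0.0255/12 = 0.002125; n = 11 × 12 = 132 periods.
PV = 136,500 / (1 + 0.002125)^132 = 136,500 / 1.323398 = 103,143.6033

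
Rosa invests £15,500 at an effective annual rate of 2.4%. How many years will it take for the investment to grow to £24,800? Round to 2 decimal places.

19.82 years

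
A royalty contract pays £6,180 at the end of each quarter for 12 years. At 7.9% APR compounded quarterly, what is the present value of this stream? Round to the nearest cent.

Periodic rate i = 0.079/4 = 0.01975; n = 12 × 4 = 48 periods.
Annuity factor a(48|0.01975) = 30.829745; PV = 6180 × 30.829745 = 190,527.8264

£190,527.83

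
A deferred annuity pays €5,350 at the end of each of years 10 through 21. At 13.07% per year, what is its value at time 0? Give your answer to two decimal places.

PV at t=9 (ordinary 12-year annuity): 5350 × a(12|0.1307) = 5350 × 5.899022 = 31,559.7691
Discount back 9 years: 31,559.7691 × (1+0.1307)^(−9) = 31,559.7691 × 0.331035 = 10,447.3775

€10,447.38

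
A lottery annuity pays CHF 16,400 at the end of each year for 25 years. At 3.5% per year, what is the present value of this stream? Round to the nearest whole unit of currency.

PV = 16400 × [1 − (1+0.035)^(−25)] / 0.035 = 16400 × 16.481515 = 270,296.8393

CHF 270,297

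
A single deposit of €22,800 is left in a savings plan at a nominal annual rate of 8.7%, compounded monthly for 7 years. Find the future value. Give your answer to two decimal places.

i = 0.087/12 = 0.00725 per month; n = 7·12 = 84.
FV = PV·(1+i)^n = 22,800 × 1.834557 = 41,827.8976

€41,827.90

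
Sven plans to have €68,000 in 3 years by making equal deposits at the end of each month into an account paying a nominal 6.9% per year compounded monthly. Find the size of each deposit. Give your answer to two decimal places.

€1,705.53

Periodic rate i = 0.069/12 = 0.00575; n = 3 × 12 = 36 periods.
FV-annuity factor = 39.870189; PMT = 68000 / 39.870189 = 1,705.5349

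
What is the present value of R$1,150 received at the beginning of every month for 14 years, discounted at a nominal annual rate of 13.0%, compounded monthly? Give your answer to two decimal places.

Periodic rate i = 0.13/12 = 0.0108333; n = 14 × 12 = 168 periods.
PV = PMT · [1 − (1+i)^(−n)] / i × (1+i) = 1150 · 78.040744 = 89,746.8554
(annuity-due: payments at period start, so ×(1+i).)

R$89,746.86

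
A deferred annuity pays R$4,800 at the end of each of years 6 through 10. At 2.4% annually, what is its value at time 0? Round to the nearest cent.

R$19,863.50

PV at t=5 (ordinary 5-year annuity): 4800 × a(5|0.024) = 4800 × 4.659233 = 22,364.3161
Discount back 5 years: 22,364.3161 × (1+0.024)^(−5) = 22,364.3161 × 0.888178 = 19,863.5029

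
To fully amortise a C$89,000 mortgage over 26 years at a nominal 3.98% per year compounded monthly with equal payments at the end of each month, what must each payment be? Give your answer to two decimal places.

C$458.29

Periodic rate i = 0.0398/12 = 0.00331667; n = 26 × 12 = 312 periods.
PMT = 89000 / ( [1 − (1+0.00331667)^(−312)] / 0.00331667 ) = 89000 / 194.199101 = 458.2925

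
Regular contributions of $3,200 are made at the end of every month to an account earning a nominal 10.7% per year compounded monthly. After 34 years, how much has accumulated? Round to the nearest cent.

i = 0.107/12 = 0.00891667 per month; n = 34·12 = 408.
FV = 3200 × [(1+0.00891667)^408 − 1] / 0.00891667 = 3200 × 4083.105673 = 13,065,938.1551

$13,065,938.16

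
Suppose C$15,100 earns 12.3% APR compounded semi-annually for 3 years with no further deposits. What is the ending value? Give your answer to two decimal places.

C$21,602.15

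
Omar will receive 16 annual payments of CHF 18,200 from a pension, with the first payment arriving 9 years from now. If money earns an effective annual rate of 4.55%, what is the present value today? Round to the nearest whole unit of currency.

CHF 142,706

PV at t=8 (ordinary 16-year annuity): 18200 × a(16|0.0455) = 18200 × 11.193423 = 203,720.2949
Discount back 8 years: 203,720.2949 × (1+0.0455)^(−8) = 203,720.2949 × 0.700499 = 142,705.9230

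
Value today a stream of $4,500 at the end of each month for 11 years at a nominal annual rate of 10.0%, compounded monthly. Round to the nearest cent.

With 12 periods per year: i = 0.00833333, n = 132.
PV = PMT · [1 − (1+i)^(−n)] / i = 4500 · 79.872986 = 359,428.4374

$359,428.44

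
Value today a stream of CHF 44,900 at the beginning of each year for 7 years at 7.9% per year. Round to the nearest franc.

PV = PMT · [1 − (1+i)^(−n)] / i × (1+i) = 44900 · 5.636937 = 253,098.4906
Payments are at the start of each period, so multiply by (1+i).

CHF 253,098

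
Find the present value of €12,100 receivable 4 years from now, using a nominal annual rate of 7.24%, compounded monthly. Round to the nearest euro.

€9,065

With 12 periods per year: i = 0.00603333, n = 48.
PV = 12,100 / (1 + 0.00603333)^48 = 12,100 / 1.334731 = 9,065.4962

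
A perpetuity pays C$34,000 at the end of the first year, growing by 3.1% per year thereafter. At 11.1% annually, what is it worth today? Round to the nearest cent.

PV = D₁/(r − g) = 34000/(0.111 − 0.031) = 425,000.0000

C$425,000.00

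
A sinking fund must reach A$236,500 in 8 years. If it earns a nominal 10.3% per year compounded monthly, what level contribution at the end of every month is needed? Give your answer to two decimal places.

Periodic rate i = 0.103/12 = 0.00858333; n = 8 × 12 = 96 periods.
PMT = 236500 / ( [(1+0.00858333)^96 − 1] / 0.00858333 ) = 236500 / 148.147399 = 1,596.3831

A$1,596.38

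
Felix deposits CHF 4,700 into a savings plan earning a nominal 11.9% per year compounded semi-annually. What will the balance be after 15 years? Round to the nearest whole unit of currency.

CHF 26,615

i = 0.119/2 = 0.0595 per half-year; n = 15·2 = 30.
FV = 4,700 × (1 + 0.0595)^30 = 26,615.0134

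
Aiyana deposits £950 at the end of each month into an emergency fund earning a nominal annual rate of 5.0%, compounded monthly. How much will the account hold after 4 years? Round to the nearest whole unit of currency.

£50,364

With 12 periods per year: i = 0.00416667, n = 48.
Accumulation factor s(48|0.00416667) = 53.014885; FV = 950 × 53.014885 = 50,364.1409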